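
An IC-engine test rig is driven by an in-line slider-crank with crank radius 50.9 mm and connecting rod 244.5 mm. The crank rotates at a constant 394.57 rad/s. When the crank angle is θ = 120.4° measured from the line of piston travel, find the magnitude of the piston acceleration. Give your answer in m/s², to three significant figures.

4810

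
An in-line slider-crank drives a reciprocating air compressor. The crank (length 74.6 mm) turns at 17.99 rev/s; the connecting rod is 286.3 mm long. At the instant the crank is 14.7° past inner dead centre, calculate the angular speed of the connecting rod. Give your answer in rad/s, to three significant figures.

28.6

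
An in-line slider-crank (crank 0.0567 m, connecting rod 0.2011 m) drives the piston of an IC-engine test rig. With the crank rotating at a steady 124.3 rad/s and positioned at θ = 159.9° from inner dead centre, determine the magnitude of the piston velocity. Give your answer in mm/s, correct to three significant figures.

1780

ω = 124.3 rad/s
For an in-line slider-crank, x = r cosθ + √(L² − r² sin²θ), so v = −rω sinθ·[1 + r cosθ/√(L² − r² sin²θ)].
With r = 0.0567 m, L = 0.2011 m, θ = 159.9°: √(L² − r² sin²θ) = 0.20015 m.
v = −0.0567·124.3·0.34366·[1 + 0.0567·-0.93909/0.20015] = -1.7777 m/s.
|v| = 1.7777 m/s = 1777.7 mm/s.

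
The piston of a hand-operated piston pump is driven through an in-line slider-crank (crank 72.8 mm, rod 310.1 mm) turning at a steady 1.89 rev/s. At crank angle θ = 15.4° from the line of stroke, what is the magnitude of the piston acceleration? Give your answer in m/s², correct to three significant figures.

12.0

ω = 2π·1.89 = 11.88 rad/s
x(θ) = r cosθ + √(L² − r² sin²θ); with ω constant, a = ω²·d²x/dθ².
d²x/dθ² = −r cosθ − r²(cos2θ)/√u − r⁴ sin²2θ/(4u^{3/2}),  u = L² − r² sin²θ = 0.0957883 m².
Substituting r = 0.0728 m, L = 0.3101 m, θ = 15.4°: d²x/dθ² = -0.084957 m.
a = ω²·d²x/dθ² = (11.88)²·(-0.084957) = -11.981 m/s²;  |a| = 11.981 m/s².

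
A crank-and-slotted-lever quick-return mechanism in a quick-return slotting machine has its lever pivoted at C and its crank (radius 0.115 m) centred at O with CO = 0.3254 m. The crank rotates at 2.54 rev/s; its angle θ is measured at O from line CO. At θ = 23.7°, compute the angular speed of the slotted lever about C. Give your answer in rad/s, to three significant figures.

4.04

ω = 15.96 rad/s (from 2.54 rev/s).
Crank pin A relative to C: A = (d + r cosθ, r sinθ); lever angle φ = atan2(r sinθ, d + r cosθ).
Differentiating tanφ: φ̇ = rω(d cosθ + r)/(d² + r² + 2dr cosθ).
d² + r² + 2dr cosθ = |CA|² = 0.18764 m²;  d cosθ + r = +0.41296 m.
|ω_lever| = |0.115·15.96·+0.41296| / 0.18764 = 4.0392 rad/s.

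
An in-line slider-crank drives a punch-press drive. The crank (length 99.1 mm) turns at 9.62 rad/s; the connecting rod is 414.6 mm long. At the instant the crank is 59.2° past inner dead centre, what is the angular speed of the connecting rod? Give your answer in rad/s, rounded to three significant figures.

ω = 9.62 rad/s
The rod makes angle φ with the slider axis where L sinφ = r sinθ; differentiating, L cosφ·φ̇ = r ω cosθ.
L cosφ = √(L² − r² sin²θ) = 0.40577 m.
|ω_rod| = r ω |cosθ| / √(L² − r² sin²θ) = 0.0991·9.62·0.51204/0.40577 = 1.203 rad/s.

1.20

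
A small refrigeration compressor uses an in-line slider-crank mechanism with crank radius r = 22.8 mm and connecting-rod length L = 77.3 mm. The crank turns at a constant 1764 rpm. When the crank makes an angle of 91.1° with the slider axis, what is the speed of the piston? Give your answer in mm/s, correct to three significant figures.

4190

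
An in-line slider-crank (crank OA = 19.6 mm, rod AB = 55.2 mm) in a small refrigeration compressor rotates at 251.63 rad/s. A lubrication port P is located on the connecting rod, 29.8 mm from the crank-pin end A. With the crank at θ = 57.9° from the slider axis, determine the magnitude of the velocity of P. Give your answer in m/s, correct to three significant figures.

4.78

ω = 251.6 rad/s.  Crank-pin speed |V_A| = rω = 4.9319 m/s, perpendicular to OA.
Rod angle: sinφ = −(r/L) sinθ ⇒ φ = -17.505°; ω_rod = −rω cosθ/√(L²−r²sin²θ) = -49.784 rad/s.
V_P = V_A + ω_rod × AP, with AP = 0.0298 m along the rod.
Components: V_Px = −rω sinθ − a·ω_rod·sinφ = -4.6242 m/s;  V_Py = rω cosθ + a·ω_rod·cosφ = +1.206 m/s.
|V_P| = √(V_Px² + V_Py²) = 4.7789 m/s.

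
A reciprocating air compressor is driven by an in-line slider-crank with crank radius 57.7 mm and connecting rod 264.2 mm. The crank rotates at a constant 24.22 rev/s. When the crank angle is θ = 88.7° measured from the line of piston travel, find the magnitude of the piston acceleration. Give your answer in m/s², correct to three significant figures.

ω = 2π·24.2 = 152.2 rad/s
x(θ) = r cosθ + √(L² − r² sin²θ); with ω constant, a = ω²·d²x/dθ².
d²x/dθ² = −r cosθ − r²(cos2θ)/√u − r⁴ sin²2θ/(4u^{3/2}),  u = L² − r² sin²θ = 0.0664741 m².
Substituting r = 0.0577 m, L = 0.2642 m, θ = 88.7°: d²x/dθ² = +0.01159 m.
a = ω²·d²x/dθ² = (152.2)²·(+0.01159) = +268.41 m/s²;  |a| = 268.41 m/s².

268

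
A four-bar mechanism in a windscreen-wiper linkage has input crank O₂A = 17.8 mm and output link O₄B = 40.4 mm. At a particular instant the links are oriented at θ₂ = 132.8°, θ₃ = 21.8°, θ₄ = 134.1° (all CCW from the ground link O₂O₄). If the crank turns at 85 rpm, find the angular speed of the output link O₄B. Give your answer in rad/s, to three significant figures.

ω₂ = 8.901 rad/s (from 85 rpm).
Differentiating the loop-closure r₂e^{iθ₂}+r₃e^{iθ₃}=r₁+r₄e^{iθ₄} gives r₂ω₂e^{iθ₂}+r₃ω₃e^{iθ₃}=r₄ω₄e^{iθ₄}.
Eliminating the other unknown: ω₄ = r₂ω₂ sin(θ₂−θ₃) / [r₄ sin(θ₄−θ₃)].
Numerator sine = +0.93358; denominator sine = +0.92521.
Result = 0.0178·8.901·(+0.93358) / (0.0404·(+0.92521)) = +3.9573 rad/s; magnitude 3.9573 rad/s.

3.96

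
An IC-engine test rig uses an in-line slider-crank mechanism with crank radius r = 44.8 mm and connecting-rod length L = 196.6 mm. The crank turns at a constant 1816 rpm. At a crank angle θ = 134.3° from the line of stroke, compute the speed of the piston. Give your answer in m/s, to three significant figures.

ω = 2π·1816/60 = 190.2 rad/s
For an in-line slider-crank, x = r cosθ + √(L² − r² sin²θ), so v = −rω sinθ·[1 + r cosθ/√(L² − r² sin²θ)].
With r = 0.0448 m, L = 0.1966 m, θ = 134.3°: √(L² − r² sin²θ) = 0.19397 m.
v = −0.0448·190.2·0.71569·[1 + 0.0448·-0.69842/0.19397] = -5.1139 m/s.
|v| = 5.1139 m/s.

5.11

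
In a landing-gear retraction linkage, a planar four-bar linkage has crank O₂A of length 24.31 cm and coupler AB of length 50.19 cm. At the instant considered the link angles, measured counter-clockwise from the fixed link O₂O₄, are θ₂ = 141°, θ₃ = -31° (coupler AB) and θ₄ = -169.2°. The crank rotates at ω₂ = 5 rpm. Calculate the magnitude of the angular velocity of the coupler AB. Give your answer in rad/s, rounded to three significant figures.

ω₂ = 0.5236 rad/s (from 5 rpm).
Differentiating the loop-closure r₂e^{iθ₂}+r₃e^{iθ₃}=r₁+r₄e^{iθ₄} gives r₂ω₂e^{iθ₂}+r₃ω₃e^{iθ₃}=r₄ω₄e^{iθ₄}.
Eliminating the other unknown: ω₃ = r₂ω₂ sin(θ₄−θ₂) / [r₃ sin(θ₃−θ₄)].
Numerator sine = +0.76380; denominator sine = +0.66653.
Result = 0.2431·0.5236·(+0.76380) / (0.5019·(+0.66653)) = +0.29062 rad/s; magnitude 0.29062 rad/s.

0.291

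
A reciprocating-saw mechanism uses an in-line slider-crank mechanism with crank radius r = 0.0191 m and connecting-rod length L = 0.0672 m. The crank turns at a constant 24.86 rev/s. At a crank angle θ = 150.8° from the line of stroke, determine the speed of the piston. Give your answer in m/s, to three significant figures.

1.09

ω = 2π·24.9 = 156.2 rad/s
For an in-line slider-crank, x = r cosθ + √(L² − r² sin²θ), so v = −rω sinθ·[1 + r cosθ/√(L² − r² sin²θ)].
With r = 0.0191 m, L = 0.0672 m, θ = 150.8°: √(L² − r² sin²θ) = 0.066551 m.
v = −0.0191·156.2·0.48786·[1 + 0.0191·-0.87292/0.066551] = -1.0908 m/s.
|v| = 1.0908 m/s.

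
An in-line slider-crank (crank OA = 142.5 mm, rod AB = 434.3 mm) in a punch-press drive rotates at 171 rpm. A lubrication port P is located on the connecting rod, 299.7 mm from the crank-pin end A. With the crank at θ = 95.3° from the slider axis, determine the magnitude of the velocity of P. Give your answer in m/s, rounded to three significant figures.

ω = 17.91 rad/s.  Crank-pin speed |V_A| = rω = 2.5518 m/s, perpendicular to OA.
Rod angle: sinφ = −(r/L) sinθ ⇒ φ = -19.069°; ω_rod = −rω cosθ/√(L²−r²sin²θ) = +0.57424 rad/s.
V_P = V_A + ω_rod × AP, with AP = 0.2997 m along the rod.
Components: V_Px = −rω sinθ − a·ω_rod·sinφ = -2.4846 m/s;  V_Py = rω cosθ + a·ω_rod·cosφ = -0.073051 m/s.
|V_P| = √(V_Px² + V_Py²) = 2.4857 m/s.

2.49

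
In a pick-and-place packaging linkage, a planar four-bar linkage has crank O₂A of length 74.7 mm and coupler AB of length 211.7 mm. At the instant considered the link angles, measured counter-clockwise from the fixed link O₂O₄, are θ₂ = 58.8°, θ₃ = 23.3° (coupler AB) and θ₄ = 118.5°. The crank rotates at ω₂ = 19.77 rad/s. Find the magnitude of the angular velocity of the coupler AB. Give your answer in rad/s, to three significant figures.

6.05

ω₂ = 19.77 rad/s
Differentiating the loop-closure r₂e^{iθ₂}+r₃e^{iθ₃}=r₁+r₄e^{iθ₄} gives r₂ω₂e^{iθ₂}+r₃ω₃e^{iθ₃}=r₄ω₄e^{iθ₄}.
Eliminating the other unknown: ω₃ = r₂ω₂ sin(θ₄−θ₂) / [r₃ sin(θ₃−θ₄)].
Numerator sine = +0.86340; denominator sine = -0.99588.
Result = 0.0747·19.77·(+0.86340) / (0.2117·(-0.99588)) = -6.0479 rad/s; magnitude 6.0479 rad/s.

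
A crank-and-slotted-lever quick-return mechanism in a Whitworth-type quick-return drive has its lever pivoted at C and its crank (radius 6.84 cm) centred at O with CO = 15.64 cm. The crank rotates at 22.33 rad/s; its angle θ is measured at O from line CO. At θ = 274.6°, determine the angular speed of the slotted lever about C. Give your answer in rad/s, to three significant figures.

ω = 22.33 rad/s
Crank pin A relative to C: A = (d + r cosθ, r sinθ); lever angle φ = atan2(r sinθ, d + r cosθ).
Differentiating tanφ: φ̇ = rω(d cosθ + r)/(d² + r² + 2dr cosθ).
d² + r² + 2dr cosθ = |CA|² = 0.0308554 m²;  d cosθ + r = +0.080943 m.
|ω_lever| = |0.0684·22.33·+0.080943| / 0.0308554 = 4.0068 rad/s.

4.01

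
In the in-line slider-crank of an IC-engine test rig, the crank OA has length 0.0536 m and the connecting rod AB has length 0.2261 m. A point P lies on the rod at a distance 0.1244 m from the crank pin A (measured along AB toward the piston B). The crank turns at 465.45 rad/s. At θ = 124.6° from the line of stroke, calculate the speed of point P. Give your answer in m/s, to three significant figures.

20.0

ω = 465.4 rad/s.  Crank-pin speed |V_A| = rω = 24.948 m/s, perpendicular to OA.
Rod angle: sinφ = −(r/L) sinθ ⇒ φ = -11.253°; ω_rod = −rω cosθ/√(L²−r²sin²θ) = +63.885 rad/s.
V_P = V_A + ω_rod × AP, with AP = 0.1244 m along the rod.
Components: V_Px = −rω sinθ − a·ω_rod·sinφ = -18.985 m/s;  V_Py = rω cosθ + a·ω_rod·cosφ = -6.3722 m/s.
|V_P| = √(V_Px² + V_Py²) = 20.026 m/s.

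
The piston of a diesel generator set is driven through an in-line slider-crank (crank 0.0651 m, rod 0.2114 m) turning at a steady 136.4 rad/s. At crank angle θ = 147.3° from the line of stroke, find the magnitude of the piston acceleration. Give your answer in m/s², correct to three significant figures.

854

ω = 136.4 rad/s
x(θ) = r cosθ + √(L² − r² sin²θ); with ω constant, a = ω²·d²x/dθ².
d²x/dθ² = −r cosθ − r²(cos2θ)/√u − r⁴ sin²2θ/(4u^{3/2}),  u = L² − r² sin²θ = 0.0434531 m².
Substituting r = 0.0651 m, L = 0.2114 m, θ = 147.3°: d²x/dθ² = +0.045909 m.
a = ω²·d²x/dθ² = (136.4)²·(+0.045909) = +854.14 m/s²;  |a| = 854.14 m/s².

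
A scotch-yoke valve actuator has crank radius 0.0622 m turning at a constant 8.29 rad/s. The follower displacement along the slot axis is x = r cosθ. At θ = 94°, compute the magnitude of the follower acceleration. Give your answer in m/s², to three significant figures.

ω = 8.29 rad/s
x = r cosθ ⇒ ẍ = −rω² cosθ (ω constant).
|a| = rω²|cosθ| = 0.0622·(8.29)²·|cos 94°| = 0.29818 m/s².

0.298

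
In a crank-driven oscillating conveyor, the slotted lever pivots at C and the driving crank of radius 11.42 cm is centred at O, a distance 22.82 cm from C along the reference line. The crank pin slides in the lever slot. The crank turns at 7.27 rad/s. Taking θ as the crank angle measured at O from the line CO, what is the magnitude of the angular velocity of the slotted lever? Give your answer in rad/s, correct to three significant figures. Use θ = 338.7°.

2.39

ω = 7.27 rad/s
Crank pin A relative to C: A = (d + r cosθ, r sinθ); lever angle φ = atan2(r sinθ, d + r cosθ).
Differentiating tanφ: φ̇ = rω(d cosθ + r)/(d² + r² + 2dr cosθ).
d² + r² + 2dr cosθ = |CA|² = 0.113677 m²;  d cosθ + r = +0.32681 m.
|ω_lever| = |0.1142·7.27·+0.32681| / 0.113677 = 2.3868 rad/s.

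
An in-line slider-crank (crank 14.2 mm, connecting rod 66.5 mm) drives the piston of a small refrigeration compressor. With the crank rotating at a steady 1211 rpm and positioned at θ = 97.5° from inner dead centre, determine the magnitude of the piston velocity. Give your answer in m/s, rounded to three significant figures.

1.73

ω = 2π·1211/60 = 126.8 rad/s
For an in-line slider-crank, x = r cosθ + √(L² − r² sin²θ), so v = −rω sinθ·[1 + r cosθ/√(L² − r² sin²θ)].
With r = 0.0142 m, L = 0.0665 m, θ = 97.5°: √(L² − r² sin²θ) = 0.064993 m.
v = −0.0142·126.8·0.99144·[1 + 0.0142·-0.13053/0.064993] = -1.7345 m/s.
|v| = 1.7345 m/s.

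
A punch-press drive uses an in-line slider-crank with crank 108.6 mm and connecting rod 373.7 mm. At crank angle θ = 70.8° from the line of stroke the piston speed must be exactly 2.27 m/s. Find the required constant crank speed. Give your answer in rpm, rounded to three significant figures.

For an in-line slider-crank, |v_piston| = rω|sinθ|·[1 + r cosθ/√(L² − r² sin²θ)].
With r = 0.1086 m, L = 0.3737 m, θ = 70.8°: the bracketed kinematic factor |dx/dθ| = 0.11275 m.
ω = v/|dx/dθ| = 2.27/0.11275 = 20.133 rad/s.
N = 60ω/(2π) = 192.25 rpm.

192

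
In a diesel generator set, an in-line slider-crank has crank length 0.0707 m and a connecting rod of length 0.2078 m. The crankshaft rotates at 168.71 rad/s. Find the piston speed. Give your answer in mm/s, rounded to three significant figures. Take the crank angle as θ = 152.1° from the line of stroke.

ω = 168.7 rad/s
For an in-line slider-crank, x = r cosθ + √(L² − r² sin²θ), so v = −rω sinθ·[1 + r cosθ/√(L² − r² sin²θ)].
With r = 0.0707 m, L = 0.2078 m, θ = 152.1°: √(L² − r² sin²θ) = 0.20515 m.
v = −0.0707·168.7·0.46793·[1 + 0.0707·-0.88377/0.20515] = -3.8815 m/s.
|v| = 3.8815 m/s = 3881.5 mm/s.

3880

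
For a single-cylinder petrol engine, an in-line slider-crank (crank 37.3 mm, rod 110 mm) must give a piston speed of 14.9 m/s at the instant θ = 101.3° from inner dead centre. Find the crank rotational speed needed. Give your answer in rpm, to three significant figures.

For an in-line slider-crank, |v_piston| = rω|sinθ|·[1 + r cosθ/√(L² − r² sin²θ)].
With r = 0.0373 m, L = 0.11 m, θ = 101.3°: the bracketed kinematic factor |dx/dθ| = 0.034 m.
ω = v/|dx/dθ| = 14.9/0.034 = 438.24 rad/s.
N = 60ω/(2π) = 4184.8 rpm.

4180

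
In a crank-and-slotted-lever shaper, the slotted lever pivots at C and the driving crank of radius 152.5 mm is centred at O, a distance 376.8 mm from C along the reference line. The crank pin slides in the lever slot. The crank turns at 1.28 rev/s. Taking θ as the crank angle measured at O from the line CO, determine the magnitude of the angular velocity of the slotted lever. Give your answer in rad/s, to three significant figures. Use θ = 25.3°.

ω = 8.042 rad/s (from 1.28 rev/s).
Crank pin A relative to C: A = (d + r cosθ, r sinθ); lever angle φ = atan2(r sinθ, d + r cosθ).
Differentiating tanφ: φ̇ = rω(d cosθ + r)/(d² + r² + 2dr cosθ).
d² + r² + 2dr cosθ = |CA|² = 0.269135 m²;  d cosθ + r = +0.49316 m.
|ω_lever| = |0.1525·8.042·+0.49316| / 0.269135 = 2.2474 rad/s.

2.25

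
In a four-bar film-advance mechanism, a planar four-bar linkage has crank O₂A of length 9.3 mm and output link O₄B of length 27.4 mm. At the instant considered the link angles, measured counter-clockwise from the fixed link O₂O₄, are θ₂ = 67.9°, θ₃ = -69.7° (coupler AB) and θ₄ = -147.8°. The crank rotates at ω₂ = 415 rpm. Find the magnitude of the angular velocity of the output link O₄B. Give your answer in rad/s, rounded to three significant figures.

10.2

ω₂ = 43.46 rad/s (from 415 rpm).
Differentiating the loop-closure r₂e^{iθ₂}+r₃e^{iθ₃}=r₁+r₄e^{iθ₄} gives r₂ω₂e^{iθ₂}+r₃ω₃e^{iθ₃}=r₄ω₄e^{iθ₄}.
Eliminating the other unknown: ω₄ = r₂ω₂ sin(θ₂−θ₃) / [r₄ sin(θ₄−θ₃)].
Numerator sine = +0.67430; denominator sine = -0.97851.
Result = 0.0093·43.46·(+0.67430) / (0.0274·(-0.97851)) = -10.165 rad/s; magnitude 10.165 rad/s.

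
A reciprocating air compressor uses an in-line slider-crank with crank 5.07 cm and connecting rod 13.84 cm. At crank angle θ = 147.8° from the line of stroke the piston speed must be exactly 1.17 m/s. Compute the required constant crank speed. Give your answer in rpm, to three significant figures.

605

For an in-line slider-crank, |v_piston| = rω|sinθ|·[1 + r cosθ/√(L² − r² sin²θ)].
With r = 0.0507 m, L = 0.1384 m, θ = 147.8°: the bracketed kinematic factor |dx/dθ| = 0.018478 m.
ω = v/|dx/dθ| = 1.17/0.018478 = 63.319 rad/s.
N = 60ω/(2π) = 604.66 rpm.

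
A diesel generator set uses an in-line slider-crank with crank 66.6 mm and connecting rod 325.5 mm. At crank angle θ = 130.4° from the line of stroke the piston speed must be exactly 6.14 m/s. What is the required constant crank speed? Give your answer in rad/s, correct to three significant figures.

140

For an in-line slider-crank, |v_piston| = rω|sinθ|·[1 + r cosθ/√(L² − r² sin²θ)].
With r = 0.0666 m, L = 0.3255 m, θ = 130.4°: the bracketed kinematic factor |dx/dθ| = 0.043909 m.
ω = v/|dx/dθ| = 6.14/0.043909 = 139.83 rad/s.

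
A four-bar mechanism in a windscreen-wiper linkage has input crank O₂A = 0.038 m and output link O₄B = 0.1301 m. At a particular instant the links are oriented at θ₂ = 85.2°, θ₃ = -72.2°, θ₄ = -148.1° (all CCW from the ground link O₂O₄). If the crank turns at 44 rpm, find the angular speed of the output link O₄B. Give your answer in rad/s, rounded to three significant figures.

ω₂ = 4.608 rad/s (from 44 rpm).
Differentiating the loop-closure r₂e^{iθ₂}+r₃e^{iθ₃}=r₁+r₄e^{iθ₄} gives r₂ω₂e^{iθ₂}+r₃ω₃e^{iθ₃}=r₄ω₄e^{iθ₄}.
Eliminating the other unknown: ω₄ = r₂ω₂ sin(θ₂−θ₃) / [r₄ sin(θ₄−θ₃)].
Numerator sine = +0.38430; denominator sine = -0.96987.
Result = 0.038·4.608·(+0.38430) / (0.1301·(-0.96987)) = -0.53326 rad/s; magnitude 0.53326 rad/s.

0.533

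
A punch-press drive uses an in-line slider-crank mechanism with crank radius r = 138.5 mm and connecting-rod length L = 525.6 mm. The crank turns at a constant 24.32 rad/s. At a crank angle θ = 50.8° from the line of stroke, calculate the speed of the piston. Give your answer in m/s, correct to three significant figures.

ω = 24.32 rad/s
For an in-line slider-crank, x = r cosθ + √(L² − r² sin²θ), so v = −rω sinθ·[1 + r cosθ/√(L² − r² sin²θ)].
With r = 0.1385 m, L = 0.5256 m, θ = 50.8°: √(L² − r² sin²θ) = 0.51452 m.
v = −0.1385·24.32·0.77494·[1 + 0.1385·0.63203/0.51452] = -3.0543 m/s.
|v| = 3.0543 m/s.

3.05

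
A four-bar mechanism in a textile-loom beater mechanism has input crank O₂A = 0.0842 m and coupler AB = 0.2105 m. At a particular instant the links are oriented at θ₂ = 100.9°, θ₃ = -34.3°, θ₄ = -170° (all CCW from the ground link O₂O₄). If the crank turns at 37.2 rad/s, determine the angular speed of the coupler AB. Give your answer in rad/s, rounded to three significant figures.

ω₂ = 37.2 rad/s
Differentiating the loop-closure r₂e^{iθ₂}+r₃e^{iθ₃}=r₁+r₄e^{iθ₄} gives r₂ω₂e^{iθ₂}+r₃ω₃e^{iθ₃}=r₄ω₄e^{iθ₄}.
Eliminating the other unknown: ω₃ = r₂ω₂ sin(θ₄−θ₂) / [r₃ sin(θ₃−θ₄)].
Numerator sine = +0.99988; denominator sine = +0.69842.
Result = 0.0842·37.2·(+0.99988) / (0.2105·(+0.69842)) = +21.303 rad/s; magnitude 21.303 rad/s.

21.3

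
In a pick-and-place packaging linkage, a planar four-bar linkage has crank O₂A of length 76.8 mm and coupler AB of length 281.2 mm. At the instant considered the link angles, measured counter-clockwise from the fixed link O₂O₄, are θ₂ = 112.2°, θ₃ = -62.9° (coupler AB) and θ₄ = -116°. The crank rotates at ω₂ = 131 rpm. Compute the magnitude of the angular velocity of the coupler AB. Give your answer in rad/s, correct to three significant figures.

3.49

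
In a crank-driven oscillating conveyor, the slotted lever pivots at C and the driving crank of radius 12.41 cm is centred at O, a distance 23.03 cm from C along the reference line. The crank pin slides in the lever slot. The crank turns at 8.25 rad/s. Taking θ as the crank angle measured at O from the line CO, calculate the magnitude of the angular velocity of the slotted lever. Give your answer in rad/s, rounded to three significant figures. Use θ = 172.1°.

ω = 8.25 rad/s
Crank pin A relative to C: A = (d + r cosθ, r sinθ); lever angle φ = atan2(r sinθ, d + r cosθ).
Differentiating tanφ: φ̇ = rω(d cosθ + r)/(d² + r² + 2dr cosθ).
d² + r² + 2dr cosθ = |CA|² = 0.0118209 m²;  d cosθ + r = -0.10401 m.
|ω_lever| = |0.1241·8.25·-0.10401| / 0.0118209 = 9.0088 rad/s.

9.01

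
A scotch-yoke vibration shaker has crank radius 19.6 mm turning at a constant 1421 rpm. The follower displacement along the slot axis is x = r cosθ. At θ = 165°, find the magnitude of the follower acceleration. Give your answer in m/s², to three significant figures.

ω = 148.8 rad/s (from 1421 rpm).
x = r cosθ ⇒ ẍ = −rω² cosθ (ω constant).
|a| = rω²|cosθ| = 0.0196·(148.8)²·|cos 165°| = 419.22 m/s².

419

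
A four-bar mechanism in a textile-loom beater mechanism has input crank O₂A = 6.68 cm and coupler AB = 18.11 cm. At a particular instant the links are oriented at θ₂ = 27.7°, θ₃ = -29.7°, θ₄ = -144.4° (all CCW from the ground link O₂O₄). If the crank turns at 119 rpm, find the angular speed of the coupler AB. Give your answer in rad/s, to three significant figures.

0.695

ω₂ = 12.46 rad/s (from 119 rpm).
Differentiating the loop-closure r₂e^{iθ₂}+r₃e^{iθ₃}=r₁+r₄e^{iθ₄} gives r₂ω₂e^{iθ₂}+r₃ω₃e^{iθ₃}=r₄ω₄e^{iθ₄}.
Eliminating the other unknown: ω₃ = r₂ω₂ sin(θ₄−θ₂) / [r₃ sin(θ₃−θ₄)].
Numerator sine = -0.13744; denominator sine = +0.90851.
Result = 0.0668·12.46·(-0.13744) / (0.1811·(+0.90851)) = -0.6954 rad/s; magnitude 0.6954 rad/s.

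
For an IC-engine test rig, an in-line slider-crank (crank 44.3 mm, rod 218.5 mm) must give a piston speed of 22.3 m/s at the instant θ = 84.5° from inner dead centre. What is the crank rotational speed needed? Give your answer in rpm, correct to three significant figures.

For an in-line slider-crank, |v_piston| = rω|sinθ|·[1 + r cosθ/√(L² − r² sin²θ)].
With r = 0.0443 m, L = 0.2185 m, θ = 84.5°: the bracketed kinematic factor |dx/dθ| = 0.044971 m.
ω = v/|dx/dθ| = 22.3/0.044971 = 495.88 rad/s.
N = 60ω/(2π) = 4735.3 rpm.

4740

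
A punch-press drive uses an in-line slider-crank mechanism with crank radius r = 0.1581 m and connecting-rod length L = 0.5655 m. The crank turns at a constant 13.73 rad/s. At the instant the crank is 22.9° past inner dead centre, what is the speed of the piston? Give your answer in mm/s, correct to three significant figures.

1060

ω = 13.73 rad/s
For an in-line slider-crank, x = r cosθ + √(L² − r² sin²θ), so v = −rω sinθ·[1 + r cosθ/√(L² − r² sin²θ)].
With r = 0.1581 m, L = 0.5655 m, θ = 22.9°: √(L² − r² sin²θ) = 0.56214 m.
v = −0.1581·13.73·0.38912·[1 + 0.1581·0.92119/0.56214] = -1.0635 m/s.
|v| = 1.0635 m/s = 1063.5 mm/s.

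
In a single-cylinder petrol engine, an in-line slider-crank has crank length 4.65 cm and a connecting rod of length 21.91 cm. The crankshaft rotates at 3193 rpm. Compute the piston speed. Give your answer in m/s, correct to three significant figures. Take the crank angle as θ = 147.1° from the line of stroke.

6.93

ω = 2π·3193/60 = 334.4 rad/s
For an in-line slider-crank, x = r cosθ + √(L² − r² sin²θ), so v = −rω sinθ·[1 + r cosθ/√(L² − r² sin²θ)].
With r = 0.0465 m, L = 0.2191 m, θ = 147.1°: √(L² − r² sin²θ) = 0.21764 m.
v = −0.0465·334.4·0.54317·[1 + 0.0465·-0.83962/0.21764] = -6.9304 m/s.
|v| = 6.9304 m/s.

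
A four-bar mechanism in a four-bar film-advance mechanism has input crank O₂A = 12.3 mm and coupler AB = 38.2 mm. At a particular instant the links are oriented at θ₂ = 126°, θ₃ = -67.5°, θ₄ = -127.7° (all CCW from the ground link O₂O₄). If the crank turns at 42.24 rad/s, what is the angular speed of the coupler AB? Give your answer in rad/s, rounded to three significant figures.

ω₂ = 42.24 rad/s
Differentiating the loop-closure r₂e^{iθ₂}+r₃e^{iθ₃}=r₁+r₄e^{iθ₄} gives r₂ω₂e^{iθ₂}+r₃ω₃e^{iθ₃}=r₄ω₄e^{iθ₄}.
Eliminating the other unknown: ω₃ = r₂ω₂ sin(θ₄−θ₂) / [r₃ sin(θ₃−θ₄)].
Numerator sine = +0.95981; denominator sine = +0.86777.
Result = 0.0123·42.24·(+0.95981) / (0.0382·(+0.86777)) = +15.043 rad/s; magnitude 15.043 rad/s.

15.0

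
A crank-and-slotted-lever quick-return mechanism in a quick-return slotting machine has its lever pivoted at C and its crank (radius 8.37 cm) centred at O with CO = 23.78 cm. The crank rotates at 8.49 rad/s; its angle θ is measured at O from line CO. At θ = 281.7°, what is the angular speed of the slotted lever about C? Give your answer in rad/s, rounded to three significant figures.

1.31

ω = 8.49 rad/s
Crank pin A relative to C: A = (d + r cosθ, r sinθ); lever angle φ = atan2(r sinθ, d + r cosθ).
Differentiating tanφ: φ̇ = rω(d cosθ + r)/(d² + r² + 2dr cosθ).
d² + r² + 2dr cosθ = |CA|² = 0.071627 m²;  d cosθ + r = +0.13192 m.
|ω_lever| = |0.0837·8.49·+0.13192| / 0.071627 = 1.3088 rad/s.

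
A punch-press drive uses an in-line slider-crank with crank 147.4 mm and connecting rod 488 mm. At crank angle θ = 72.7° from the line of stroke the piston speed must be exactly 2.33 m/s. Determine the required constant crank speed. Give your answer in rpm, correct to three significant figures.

145

For an in-line slider-crank, |v_piston| = rω|sinθ|·[1 + r cosθ/√(L² − r² sin²θ)].
With r = 0.1474 m, L = 0.488 m, θ = 72.7°: the bracketed kinematic factor |dx/dθ| = 0.15393 m.
ω = v/|dx/dθ| = 2.33/0.15393 = 15.136 rad/s.
N = 60ω/(2π) = 144.54 rpm.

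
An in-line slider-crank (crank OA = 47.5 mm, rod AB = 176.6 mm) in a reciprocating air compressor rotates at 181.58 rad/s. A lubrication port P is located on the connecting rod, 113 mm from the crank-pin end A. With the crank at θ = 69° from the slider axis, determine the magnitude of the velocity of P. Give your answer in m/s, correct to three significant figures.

8.64

ω = 181.6 rad/s.  Crank-pin speed |V_A| = rω = 8.625 m/s, perpendicular to OA.
Rod angle: sinφ = −(r/L) sinθ ⇒ φ = -14.543°; ω_rod = −rω cosθ/√(L²−r²sin²θ) = -18.082 rad/s.
V_P = V_A + ω_rod × AP, with AP = 0.113 m along the rod.
Components: V_Px = −rω sinθ − a·ω_rod·sinφ = -8.5652 m/s;  V_Py = rω cosθ + a·ω_rod·cosφ = +1.1132 m/s.
|V_P| = √(V_Px² + V_Py²) = 8.6373 m/s.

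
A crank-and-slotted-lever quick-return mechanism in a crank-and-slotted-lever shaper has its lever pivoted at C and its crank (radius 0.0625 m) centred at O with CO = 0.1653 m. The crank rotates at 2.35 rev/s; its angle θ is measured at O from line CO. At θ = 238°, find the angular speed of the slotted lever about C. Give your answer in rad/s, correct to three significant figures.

ω = 14.77 rad/s (from 2.35 rev/s).
Crank pin A relative to C: A = (d + r cosθ, r sinθ); lever angle φ = atan2(r sinθ, d + r cosθ).
Differentiating tanφ: φ̇ = rω(d cosθ + r)/(d² + r² + 2dr cosθ).
d² + r² + 2dr cosθ = |CA|² = 0.0202809 m²;  d cosθ + r = -0.025096 m.
|ω_lever| = |0.0625·14.77·-0.025096| / 0.0202809 = 1.1419 rad/s.

1.14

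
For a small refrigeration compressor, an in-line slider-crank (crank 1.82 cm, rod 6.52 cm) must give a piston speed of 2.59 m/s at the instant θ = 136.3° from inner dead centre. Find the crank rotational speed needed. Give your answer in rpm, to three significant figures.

For an in-line slider-crank, |v_piston| = rω|sinθ|·[1 + r cosθ/√(L² − r² sin²θ)].
With r = 0.0182 m, L = 0.0652 m, θ = 136.3°: the bracketed kinematic factor |dx/dθ| = 0.0099879 m.
ω = v/|dx/dθ| = 2.59/0.0099879 = 259.31 rad/s.
N = 60ω/(2π) = 2476.3 rpm.

2480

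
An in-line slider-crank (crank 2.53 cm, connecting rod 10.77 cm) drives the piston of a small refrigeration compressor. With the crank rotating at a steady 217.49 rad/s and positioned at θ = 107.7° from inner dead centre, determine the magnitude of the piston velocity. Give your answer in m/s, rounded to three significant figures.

ω = 217.5 rad/s
For an in-line slider-crank, x = r cosθ + √(L² − r² sin²θ), so v = −rω sinθ·[1 + r cosθ/√(L² − r² sin²θ)].
With r = 0.0253 m, L = 0.1077 m, θ = 107.7°: √(L² − r² sin²θ) = 0.10497 m.
v = −0.0253·217.5·0.95266·[1 + 0.0253·-0.30403/0.10497] = -4.8579 m/s.
|v| = 4.8579 m/s.

4.86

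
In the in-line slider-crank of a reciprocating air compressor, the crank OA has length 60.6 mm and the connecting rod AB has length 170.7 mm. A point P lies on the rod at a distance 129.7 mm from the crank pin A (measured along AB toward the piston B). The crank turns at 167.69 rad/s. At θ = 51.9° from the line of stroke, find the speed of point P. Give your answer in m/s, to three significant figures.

9.50

ω = 167.7 rad/s.  Crank-pin speed |V_A| = rω = 10.162 m/s, perpendicular to OA.
Rod angle: sinφ = −(r/L) sinθ ⇒ φ = -16.223°; ω_rod = −rω cosθ/√(L²−r²sin²θ) = -38.256 rad/s.
V_P = V_A + ω_rod × AP, with AP = 0.1297 m along the rod.
Components: V_Px = −rω sinθ − a·ω_rod·sinφ = -9.383 m/s;  V_Py = rω cosθ + a·ω_rod·cosφ = +1.5061 m/s.
|V_P| = √(V_Px² + V_Py²) = 9.5031 m/s.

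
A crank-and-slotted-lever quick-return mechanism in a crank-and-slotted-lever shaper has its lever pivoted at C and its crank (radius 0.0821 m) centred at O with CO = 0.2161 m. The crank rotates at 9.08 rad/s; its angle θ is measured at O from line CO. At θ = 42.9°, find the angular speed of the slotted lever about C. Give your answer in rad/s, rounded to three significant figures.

2.26

ω = 9.08 rad/s
Crank pin A relative to C: A = (d + r cosθ, r sinθ); lever angle φ = atan2(r sinθ, d + r cosθ).
Differentiating tanφ: φ̇ = rω(d cosθ + r)/(d² + r² + 2dr cosθ).
d² + r² + 2dr cosθ = |CA|² = 0.0794329 m²;  d cosθ + r = +0.2404 m.
|ω_lever| = |0.0821·9.08·+0.2404| / 0.0794329 = 2.2561 rad/s.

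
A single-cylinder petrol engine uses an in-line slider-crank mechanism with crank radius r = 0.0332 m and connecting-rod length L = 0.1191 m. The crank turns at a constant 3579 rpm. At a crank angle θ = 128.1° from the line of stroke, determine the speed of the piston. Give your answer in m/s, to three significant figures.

ω = 2π·3579/60 = 374.8 rad/s
For an in-line slider-crank, x = r cosθ + √(L² − r² sin²θ), so v = −rω sinθ·[1 + r cosθ/√(L² − r² sin²θ)].
With r = 0.0332 m, L = 0.1191 m, θ = 128.1°: √(L² − r² sin²θ) = 0.1162 m.
v = −0.0332·374.8·0.78694·[1 + 0.0332·-0.61704/0.1162] = -8.0656 m/s.
|v| = 8.0656 m/s.

8.07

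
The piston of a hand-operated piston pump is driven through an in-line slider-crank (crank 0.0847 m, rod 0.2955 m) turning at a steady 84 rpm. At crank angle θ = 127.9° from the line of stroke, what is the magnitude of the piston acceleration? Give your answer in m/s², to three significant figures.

ω = 2π·84/60 = 8.796 rad/s
x(θ) = r cosθ + √(L² − r² sin²θ); with ω constant, a = ω²·d²x/dθ².
d²x/dθ² = −r cosθ − r²(cos2θ)/√u − r⁴ sin²2θ/(4u^{3/2}),  u = L² − r² sin²θ = 0.0828533 m².
Substituting r = 0.0847 m, L = 0.2955 m, θ = 127.9°: d²x/dθ² = +0.057637 m.
a = ω²·d²x/dθ² = (8.796)²·(+0.057637) = +4.4598 m/s²;  |a| = 4.4598 m/s².

4.46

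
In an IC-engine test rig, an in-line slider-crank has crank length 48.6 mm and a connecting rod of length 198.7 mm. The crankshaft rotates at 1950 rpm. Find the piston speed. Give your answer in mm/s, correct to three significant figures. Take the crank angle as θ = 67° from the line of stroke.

10000

ω = 2π·1950/60 = 204.2 rad/s
For an in-line slider-crank, x = r cosθ + √(L² − r² sin²θ), so v = −rω sinθ·[1 + r cosθ/√(L² − r² sin²θ)].
With r = 0.0486 m, L = 0.1987 m, θ = 67°: √(L² − r² sin²θ) = 0.1936 m.
v = −0.0486·204.2·0.92050·[1 + 0.0486·0.39073/0.1936] = -10.031 m/s.
|v| = 10.031 m/s = 10031 mm/s.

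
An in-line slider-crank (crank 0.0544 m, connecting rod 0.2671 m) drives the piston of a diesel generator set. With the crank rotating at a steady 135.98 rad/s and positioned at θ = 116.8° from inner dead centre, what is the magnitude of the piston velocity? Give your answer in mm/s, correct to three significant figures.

5990

ω = 136 rad/s
For an in-line slider-crank, x = r cosθ + √(L² − r² sin²θ), so v = −rω sinθ·[1 + r cosθ/√(L² − r² sin²θ)].
With r = 0.0544 m, L = 0.2671 m, θ = 116.8°: √(L² − r² sin²θ) = 0.26265 m.
v = −0.0544·136·0.89259·[1 + 0.0544·-0.45088/0.26265] = -5.9861 m/s.
|v| = 5.9861 m/s = 5986.1 mm/s.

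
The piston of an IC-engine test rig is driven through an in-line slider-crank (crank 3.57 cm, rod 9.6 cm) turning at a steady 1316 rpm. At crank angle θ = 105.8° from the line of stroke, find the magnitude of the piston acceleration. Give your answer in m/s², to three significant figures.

ω = 2π·1316/60 = 137.8 rad/s
x(θ) = r cosθ + √(L² − r² sin²θ); with ω constant, a = ω²·d²x/dθ².
d²x/dθ² = −r cosθ − r²(cos2θ)/√u − r⁴ sin²2θ/(4u^{3/2}),  u = L² − r² sin²θ = 0.008036 m².
Substituting r = 0.0357 m, L = 0.096 m, θ = 105.8°: d²x/dθ² = +0.021675 m.
a = ω²·d²x/dθ² = (137.8)²·(+0.021675) = +411.65 m/s²;  |a| = 411.65 m/s².

412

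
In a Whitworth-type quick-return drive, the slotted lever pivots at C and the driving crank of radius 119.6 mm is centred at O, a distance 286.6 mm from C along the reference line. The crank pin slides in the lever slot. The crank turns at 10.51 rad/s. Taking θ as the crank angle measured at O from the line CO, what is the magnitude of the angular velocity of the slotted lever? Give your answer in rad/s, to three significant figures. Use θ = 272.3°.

ω = 10.51 rad/s
Crank pin A relative to C: A = (d + r cosθ, r sinθ); lever angle φ = atan2(r sinθ, d + r cosθ).
Differentiating tanφ: φ̇ = rω(d cosθ + r)/(d² + r² + 2dr cosθ).
d² + r² + 2dr cosθ = |CA|² = 0.0991949 m²;  d cosθ + r = +0.1311 m.
|ω_lever| = |0.1196·10.51·+0.1311| / 0.0991949 = 1.6613 rad/s.

1.66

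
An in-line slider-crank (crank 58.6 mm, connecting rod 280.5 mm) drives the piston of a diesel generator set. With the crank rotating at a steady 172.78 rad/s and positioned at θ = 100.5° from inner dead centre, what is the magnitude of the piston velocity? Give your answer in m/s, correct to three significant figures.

9.57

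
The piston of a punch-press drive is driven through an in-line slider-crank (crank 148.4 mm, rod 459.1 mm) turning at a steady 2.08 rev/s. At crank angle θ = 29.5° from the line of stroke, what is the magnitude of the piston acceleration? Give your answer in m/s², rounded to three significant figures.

26.5

ω = 2π·2.08 = 13.07 rad/s
x(θ) = r cosθ + √(L² − r² sin²θ); with ω constant, a = ω²·d²x/dθ².
d²x/dθ² = −r cosθ − r²(cos2θ)/√u − r⁴ sin²2θ/(4u^{3/2}),  u = L² − r² sin²θ = 0.205433 m².
Substituting r = 0.1484 m, L = 0.4591 m, θ = 29.5°: d²x/dθ² = -0.15514 m.
a = ω²·d²x/dθ² = (13.07)²·(-0.15514) = -26.498 m/s²;  |a| = 26.498 m/s².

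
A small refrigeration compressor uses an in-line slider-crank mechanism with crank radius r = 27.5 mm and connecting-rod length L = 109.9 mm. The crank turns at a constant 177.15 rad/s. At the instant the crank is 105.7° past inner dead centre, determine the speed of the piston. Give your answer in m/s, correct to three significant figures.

4.36

ω = 177.2 rad/s
For an in-line slider-crank, x = r cosθ + √(L² − r² sin²θ), so v = −rω sinθ·[1 + r cosθ/√(L² − r² sin²θ)].
With r = 0.0275 m, L = 0.1099 m, θ = 105.7°: √(L² − r² sin²θ) = 0.10666 m.
v = −0.0275·177.2·0.96269·[1 + 0.0275·-0.27060/0.10666] = -4.3627 m/s.
|v| = 4.3627 m/s.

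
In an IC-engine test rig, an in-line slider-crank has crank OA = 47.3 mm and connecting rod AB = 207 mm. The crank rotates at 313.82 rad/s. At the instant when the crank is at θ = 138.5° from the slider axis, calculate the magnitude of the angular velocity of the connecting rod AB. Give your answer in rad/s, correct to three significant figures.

ω = 313.8 rad/s
The rod makes angle φ with the slider axis where L sinφ = r sinθ; differentiating, L cosφ·φ̇ = r ω cosθ.
L cosφ = √(L² − r² sin²θ) = 0.20461 m.
|ω_rod| = r ω |cosθ| / √(L² − r² sin²θ) = 0.0473·313.8·0.74896/0.20461 = 54.333 rad/s.

54.3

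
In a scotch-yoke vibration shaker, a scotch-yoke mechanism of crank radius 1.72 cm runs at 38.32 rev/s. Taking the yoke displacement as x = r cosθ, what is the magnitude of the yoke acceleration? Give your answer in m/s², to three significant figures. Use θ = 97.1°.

123

ω = 240.8 rad/s (from 38.32 rev/s).
x = r cosθ ⇒ ẍ = −rω² cosθ (ω constant).
|a| = rω²|cosθ| = 0.0172·(240.8)²·|cos 97.1°| = 123.24 m/s².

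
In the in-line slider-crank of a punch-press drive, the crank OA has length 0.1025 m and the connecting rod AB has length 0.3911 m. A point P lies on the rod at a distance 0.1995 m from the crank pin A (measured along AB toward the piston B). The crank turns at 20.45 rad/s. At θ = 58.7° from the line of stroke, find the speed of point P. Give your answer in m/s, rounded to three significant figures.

ω = 20.45 rad/s.  Crank-pin speed |V_A| = rω = 2.0961 m/s, perpendicular to OA.
Rod angle: sinφ = −(r/L) sinθ ⇒ φ = -12.940°; ω_rod = −rω cosθ/√(L²−r²sin²θ) = -2.857 rad/s.
V_P = V_A + ω_rod × AP, with AP = 0.1995 m along the rod.
Components: V_Px = −rω sinθ − a·ω_rod·sinφ = -1.9187 m/s;  V_Py = rω cosθ + a·ω_rod·cosφ = +0.53349 m/s.
|V_P| = √(V_Px² + V_Py²) = 1.9915 m/s.

1.99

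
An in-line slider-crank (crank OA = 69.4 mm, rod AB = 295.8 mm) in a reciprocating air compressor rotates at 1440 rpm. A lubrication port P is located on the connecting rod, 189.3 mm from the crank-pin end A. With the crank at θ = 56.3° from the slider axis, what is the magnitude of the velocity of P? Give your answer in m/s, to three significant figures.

ω = 150.8 rad/s.  Crank-pin speed |V_A| = rω = 10.465 m/s, perpendicular to OA.
Rod angle: sinφ = −(r/L) sinθ ⇒ φ = -11.256°; ω_rod = −rω cosθ/√(L²−r²sin²θ) = -20.015 rad/s.
V_P = V_A + ω_rod × AP, with AP = 0.1893 m along the rod.
Components: V_Px = −rω sinθ − a·ω_rod·sinφ = -9.4462 m/s;  V_Py = rω cosθ + a·ω_rod·cosφ = +2.0906 m/s.
|V_P| = √(V_Px² + V_Py²) = 9.6748 m/s.

9.67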